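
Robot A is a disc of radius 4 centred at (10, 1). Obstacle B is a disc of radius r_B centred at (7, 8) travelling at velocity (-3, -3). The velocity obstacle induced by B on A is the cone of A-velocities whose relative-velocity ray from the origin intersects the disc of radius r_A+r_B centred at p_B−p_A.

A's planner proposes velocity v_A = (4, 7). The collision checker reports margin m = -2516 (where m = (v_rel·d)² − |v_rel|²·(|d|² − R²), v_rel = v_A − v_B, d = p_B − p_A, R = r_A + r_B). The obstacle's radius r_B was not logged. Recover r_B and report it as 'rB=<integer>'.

m = -2516
d = (-3, 7);  v_rel = (7, 10),  |v_rel|² = 149
v_rel×d = (7)·(7) − (10)·(-3) = 79
since m = R²·149 − 79²:  R² = (6241 + -2516) / 149 = 25
R = √25 = 5  ⇒  r_B = 5 − 4 = 1

rB=1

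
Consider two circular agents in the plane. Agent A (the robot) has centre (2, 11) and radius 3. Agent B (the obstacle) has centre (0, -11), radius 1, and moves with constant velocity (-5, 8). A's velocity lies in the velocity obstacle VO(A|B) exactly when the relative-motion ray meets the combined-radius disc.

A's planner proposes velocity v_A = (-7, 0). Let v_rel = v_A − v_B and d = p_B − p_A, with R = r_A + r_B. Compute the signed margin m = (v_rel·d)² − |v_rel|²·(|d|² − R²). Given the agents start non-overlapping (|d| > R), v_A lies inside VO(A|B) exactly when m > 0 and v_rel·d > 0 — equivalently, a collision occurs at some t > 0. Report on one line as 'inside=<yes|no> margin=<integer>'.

d = (-2, -22),  |d|² = 488;  R = 3+1 = 4,  c = 488−4² = 472
v_rel = (-2, -8),  |v_rel|² = 68;  v_rel·d = (-2)·(-2) + (-8)·(-22) = 180
68·t² − 360·t + 472 = 0  ⇒  m = 180² − 68·472 = 304
m = 304 > 0,  v_rel·d = 180 > 0  ⇒  inside

inside=yes margin=304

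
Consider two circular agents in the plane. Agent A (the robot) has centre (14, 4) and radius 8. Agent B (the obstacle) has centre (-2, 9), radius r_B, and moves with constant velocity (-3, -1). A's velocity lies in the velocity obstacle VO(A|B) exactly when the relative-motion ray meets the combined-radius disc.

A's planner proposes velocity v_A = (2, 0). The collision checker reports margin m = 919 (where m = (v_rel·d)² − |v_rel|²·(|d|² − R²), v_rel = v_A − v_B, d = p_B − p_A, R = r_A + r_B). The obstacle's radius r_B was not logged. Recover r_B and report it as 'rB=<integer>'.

m = 919
d = (-16, 5);  v_rel = (5, 1),  |v_rel|² = 26
v_rel×d = (5)·(5) − (1)·(-16) = 41
since m = R²·26 − 41²:  R² = (1681 + 919) / 26 = 100
R = √100 = 10  ⇒  r_B = 10 − 8 = 2

rB=2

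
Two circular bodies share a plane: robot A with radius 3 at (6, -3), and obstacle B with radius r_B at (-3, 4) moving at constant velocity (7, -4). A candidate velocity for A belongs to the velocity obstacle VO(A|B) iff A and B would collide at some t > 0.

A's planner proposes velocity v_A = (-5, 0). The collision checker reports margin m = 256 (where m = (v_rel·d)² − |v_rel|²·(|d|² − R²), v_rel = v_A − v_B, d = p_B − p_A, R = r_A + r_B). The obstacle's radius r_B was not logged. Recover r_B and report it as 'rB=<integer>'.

m = 256
d = (-9, 7);  v_rel = (-12, 4),  |v_rel|² = 160
v_rel×d = (-12)·(7) − (4)·(-9) = -48
since m = R²·160 − (-48)²:  R² = (2304 + 256) / 160 = 16
R = √16 = 4  ⇒  r_B = 4 − 3 = 1

rB=1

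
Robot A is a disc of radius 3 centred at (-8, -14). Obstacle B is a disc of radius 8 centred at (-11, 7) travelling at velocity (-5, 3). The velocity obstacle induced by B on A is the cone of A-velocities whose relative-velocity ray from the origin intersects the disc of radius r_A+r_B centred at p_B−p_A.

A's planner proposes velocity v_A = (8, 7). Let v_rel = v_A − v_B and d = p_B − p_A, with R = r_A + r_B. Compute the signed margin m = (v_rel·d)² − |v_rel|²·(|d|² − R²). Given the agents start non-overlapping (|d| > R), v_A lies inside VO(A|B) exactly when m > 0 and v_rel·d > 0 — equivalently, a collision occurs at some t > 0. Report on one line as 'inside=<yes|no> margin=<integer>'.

d = (-3, 21),  |d|² = 450;  R = 3+8 = 11,  c = 450−11² = 329
v_rel = (13, 4),  |v_rel|² = 185;  v_rel·d = (13)·(-3) + (4)·(21) = 45
185·t² − 90·t + 329 = 0  ⇒  m = 45² − 185·329 = -58840
m = -58840 < 0,  v_rel·d = 45 > 0  ⇒  outside

inside=no margin=-58840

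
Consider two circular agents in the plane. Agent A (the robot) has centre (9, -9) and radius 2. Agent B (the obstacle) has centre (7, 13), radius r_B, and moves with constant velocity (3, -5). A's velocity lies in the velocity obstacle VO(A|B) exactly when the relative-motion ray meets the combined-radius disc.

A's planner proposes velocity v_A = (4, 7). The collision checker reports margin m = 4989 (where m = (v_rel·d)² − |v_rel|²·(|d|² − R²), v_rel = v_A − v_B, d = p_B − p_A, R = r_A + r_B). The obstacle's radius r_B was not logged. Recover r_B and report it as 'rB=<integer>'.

m = 4989
d = (-2, 22);  v_rel = (1, 12),  |v_rel|² = 145
v_rel×d = (1)·(22) − (12)·(-2) = 46
since m = R²·145 − 46²:  R² = (2116 + 4989) / 145 = 49
R = √49 = 7  ⇒  r_B = 7 − 2 = 5

rB=5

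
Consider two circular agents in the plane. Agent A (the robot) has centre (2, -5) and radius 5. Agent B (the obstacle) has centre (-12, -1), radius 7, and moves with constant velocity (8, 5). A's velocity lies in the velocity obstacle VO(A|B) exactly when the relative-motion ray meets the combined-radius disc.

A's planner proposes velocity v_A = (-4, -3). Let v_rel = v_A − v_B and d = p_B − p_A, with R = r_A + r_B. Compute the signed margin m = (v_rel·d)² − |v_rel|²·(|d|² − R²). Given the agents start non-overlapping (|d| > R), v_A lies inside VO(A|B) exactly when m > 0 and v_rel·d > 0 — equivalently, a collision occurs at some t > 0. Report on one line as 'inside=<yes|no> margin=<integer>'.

d = (-14, 4),  |d|² = 212;  R = 5+7 = 12,  c = 212−12² = 68
v_rel = (-12, -8),  |v_rel|² = 208;  v_rel·d = (-12)·(-14) + (-8)·(4) = 136
208·t² − 272·t + 68 = 0  ⇒  m = 136² − 208·68 = 4352
m = 4352 > 0,  v_rel·d = 136 > 0  ⇒  inside

inside=yes margin=4352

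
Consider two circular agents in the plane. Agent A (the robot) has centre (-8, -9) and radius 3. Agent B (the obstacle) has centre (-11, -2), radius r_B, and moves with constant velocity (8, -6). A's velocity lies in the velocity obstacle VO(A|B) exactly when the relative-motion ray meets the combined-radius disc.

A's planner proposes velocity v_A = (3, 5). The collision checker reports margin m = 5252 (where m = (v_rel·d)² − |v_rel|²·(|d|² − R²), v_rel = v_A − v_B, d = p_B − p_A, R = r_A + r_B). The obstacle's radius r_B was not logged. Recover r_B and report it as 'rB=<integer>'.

m = 5252
d = (-3, 7);  v_rel = (-5, 11),  |v_rel|² = 146
v_rel×d = (-5)·(7) − (11)·(-3) = -2
since m = R²·146 − (-2)²:  R² = (4 + 5252) / 146 = 36
R = √36 = 6  ⇒  r_B = 6 − 3 = 3

rB=3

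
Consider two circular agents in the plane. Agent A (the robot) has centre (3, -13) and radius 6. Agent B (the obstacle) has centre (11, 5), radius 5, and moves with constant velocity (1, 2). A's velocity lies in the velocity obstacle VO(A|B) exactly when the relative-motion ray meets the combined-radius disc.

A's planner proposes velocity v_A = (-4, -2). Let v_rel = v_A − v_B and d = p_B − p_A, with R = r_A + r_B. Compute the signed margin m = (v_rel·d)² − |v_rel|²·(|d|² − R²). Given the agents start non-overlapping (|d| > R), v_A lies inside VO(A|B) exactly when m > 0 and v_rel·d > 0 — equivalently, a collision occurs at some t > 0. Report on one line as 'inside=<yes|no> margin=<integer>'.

d = (8, 18),  |d|² = 388;  R = 6+5 = 11,  c = 388−11² = 267
v_rel = (-5, -4),  |v_rel|² = 41;  v_rel·d = (-5)·(8) + (-4)·(18) = -112
41·t² + 224·t + 267 = 0  ⇒  m = (-112)² − 41·267 = 1597
m = 1597 > 0,  v_rel·d = -112 < 0  ⇒  outside

inside=no margin=1597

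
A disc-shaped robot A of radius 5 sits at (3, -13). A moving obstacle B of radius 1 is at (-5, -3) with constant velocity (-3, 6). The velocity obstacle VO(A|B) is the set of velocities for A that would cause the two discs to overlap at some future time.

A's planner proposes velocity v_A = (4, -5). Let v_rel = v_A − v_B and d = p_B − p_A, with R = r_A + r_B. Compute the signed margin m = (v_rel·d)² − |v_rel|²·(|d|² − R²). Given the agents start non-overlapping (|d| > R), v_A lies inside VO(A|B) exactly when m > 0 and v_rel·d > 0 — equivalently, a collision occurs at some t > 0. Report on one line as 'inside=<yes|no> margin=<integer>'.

d = (-8, 10),  |d|² = 164;  R = 5+1 = 6,  c = 164−6² = 128
v_rel = (7, -11),  |v_rel|² = 170;  v_rel·d = (7)·(-8) + (-11)·(10) = -166
170·t² + 332·t + 128 = 0  ⇒  m = (-166)² − 170·128 = 5796
m = 5796 > 0,  v_rel·d = -166 < 0  ⇒  outside

inside=no margin=5796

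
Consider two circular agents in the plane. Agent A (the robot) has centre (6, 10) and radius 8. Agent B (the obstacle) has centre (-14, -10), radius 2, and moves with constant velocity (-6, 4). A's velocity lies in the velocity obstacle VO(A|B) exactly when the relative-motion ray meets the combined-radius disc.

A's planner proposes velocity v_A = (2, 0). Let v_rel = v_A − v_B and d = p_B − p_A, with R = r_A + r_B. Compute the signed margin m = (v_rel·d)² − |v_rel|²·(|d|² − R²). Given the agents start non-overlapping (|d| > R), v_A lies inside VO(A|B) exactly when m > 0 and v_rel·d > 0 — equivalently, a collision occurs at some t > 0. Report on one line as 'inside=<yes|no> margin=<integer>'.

d = (-20, -20),  |d|² = 800;  R = 8+2 = 10,  c = 800−10² = 700
v_rel = (8, -4),  |v_rel|² = 80;  v_rel·d = (8)·(-20) + (-4)·(-20) = -80
80·t² + 160·t + 700 = 0  ⇒  m = (-80)² − 80·700 = -49600
m = -49600 < 0,  v_rel·d = -80 < 0  ⇒  outside

inside=no margin=-49600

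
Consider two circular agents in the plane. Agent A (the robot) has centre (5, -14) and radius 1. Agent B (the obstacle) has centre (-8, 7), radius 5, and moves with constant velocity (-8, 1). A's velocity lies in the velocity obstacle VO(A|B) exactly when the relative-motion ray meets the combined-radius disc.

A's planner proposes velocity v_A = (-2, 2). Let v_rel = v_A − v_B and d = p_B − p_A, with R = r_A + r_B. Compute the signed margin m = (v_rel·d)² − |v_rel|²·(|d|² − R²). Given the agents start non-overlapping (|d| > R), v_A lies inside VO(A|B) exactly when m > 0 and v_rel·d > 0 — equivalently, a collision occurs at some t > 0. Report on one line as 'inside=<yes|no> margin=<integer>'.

d = (-13, 21),  |d|² = 610;  R = 1+5 = 6,  c = 610−6² = 574
v_rel = (6, 1),  |v_rel|² = 37;  v_rel·d = (6)·(-13) + (1)·(21) = -57
37·t² + 114·t + 574 = 0  ⇒  m = (-57)² − 37·574 = -17989
m = -17989 < 0,  v_rel·d = -57 < 0  ⇒  outside

inside=no margin=-17989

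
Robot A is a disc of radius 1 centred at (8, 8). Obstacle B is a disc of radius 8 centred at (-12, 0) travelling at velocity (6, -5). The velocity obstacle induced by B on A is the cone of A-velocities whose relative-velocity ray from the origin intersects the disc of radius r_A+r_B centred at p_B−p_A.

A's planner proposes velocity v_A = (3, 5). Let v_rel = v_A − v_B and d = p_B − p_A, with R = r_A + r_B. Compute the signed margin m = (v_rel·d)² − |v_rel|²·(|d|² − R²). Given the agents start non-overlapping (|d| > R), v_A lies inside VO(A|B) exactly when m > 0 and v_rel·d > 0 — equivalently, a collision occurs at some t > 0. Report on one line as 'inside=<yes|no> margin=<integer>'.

d = (-20, -8),  |d|² = 464;  R = 1+8 = 9,  c = 464−9² = 383
v_rel = (-3, 10),  |v_rel|² = 109;  v_rel·d = (-3)·(-20) + (10)·(-8) = -20
109·t² + 40·t + 383 = 0  ⇒  m = (-20)² − 109·383 = -41347
m = -41347 < 0,  v_rel·d = -20 < 0  ⇒  outside

inside=no margin=-41347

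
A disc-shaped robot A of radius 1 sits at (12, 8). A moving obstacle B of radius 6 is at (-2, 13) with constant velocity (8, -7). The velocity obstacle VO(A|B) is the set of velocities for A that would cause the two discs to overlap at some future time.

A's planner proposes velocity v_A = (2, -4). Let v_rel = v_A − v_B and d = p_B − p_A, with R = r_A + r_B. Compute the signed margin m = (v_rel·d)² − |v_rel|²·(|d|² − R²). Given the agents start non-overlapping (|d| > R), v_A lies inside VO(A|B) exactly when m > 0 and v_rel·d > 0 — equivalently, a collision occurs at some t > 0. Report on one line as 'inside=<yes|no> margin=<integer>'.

d = (-14, 5),  |d|² = 221;  R = 1+6 = 7,  c = 221−7² = 172
v_rel = (-6, 3),  |v_rel|² = 45;  v_rel·d = (-6)·(-14) + (3)·(5) = 99
45·t² − 198·t + 172 = 0  ⇒  m = 99² − 45·172 = 2061
m = 2061 > 0,  v_rel·d = 99 > 0  ⇒  inside

inside=yes margin=2061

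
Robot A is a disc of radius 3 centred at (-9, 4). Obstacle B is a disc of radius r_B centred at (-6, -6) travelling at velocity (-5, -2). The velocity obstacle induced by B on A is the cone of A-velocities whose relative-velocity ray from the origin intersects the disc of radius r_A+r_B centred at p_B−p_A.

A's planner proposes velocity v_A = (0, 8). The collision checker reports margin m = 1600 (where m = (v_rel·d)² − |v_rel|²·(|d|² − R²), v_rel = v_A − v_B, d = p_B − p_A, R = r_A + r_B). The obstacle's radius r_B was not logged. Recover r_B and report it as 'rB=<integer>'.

m = 1600
d = (3, -10);  v_rel = (5, 10),  |v_rel|² = 125
v_rel×d = (5)·(-10) − (10)·(3) = -80
since m = R²·125 − (-80)²:  R² = (6400 + 1600) / 125 = 64
R = √64 = 8  ⇒  r_B = 8 − 3 = 5

rB=5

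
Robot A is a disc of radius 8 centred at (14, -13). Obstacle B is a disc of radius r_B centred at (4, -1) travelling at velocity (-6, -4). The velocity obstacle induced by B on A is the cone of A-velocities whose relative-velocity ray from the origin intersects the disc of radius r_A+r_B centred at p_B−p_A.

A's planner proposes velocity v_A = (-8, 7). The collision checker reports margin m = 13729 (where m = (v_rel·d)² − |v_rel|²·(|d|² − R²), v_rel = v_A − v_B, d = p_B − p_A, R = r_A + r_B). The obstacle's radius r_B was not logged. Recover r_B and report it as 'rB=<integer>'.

m = 13729
d = (-10, 12);  v_rel = (-2, 11),  |v_rel|² = 125
v_rel×d = (-2)·(12) − (11)·(-10) = 86
since m = R²·125 − 86²:  R² = (7396 + 13729) / 125 = 169
R = √169 = 13  ⇒  r_B = 13 − 8 = 5

rB=5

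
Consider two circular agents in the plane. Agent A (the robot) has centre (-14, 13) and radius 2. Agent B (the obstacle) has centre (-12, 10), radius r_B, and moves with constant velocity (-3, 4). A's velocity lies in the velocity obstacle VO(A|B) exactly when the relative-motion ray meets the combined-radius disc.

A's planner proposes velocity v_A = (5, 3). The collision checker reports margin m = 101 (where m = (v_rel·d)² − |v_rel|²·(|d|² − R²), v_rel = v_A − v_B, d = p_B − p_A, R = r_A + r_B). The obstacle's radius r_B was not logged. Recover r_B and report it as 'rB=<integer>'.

m = 101
d = (2, -3);  v_rel = (8, -1),  |v_rel|² = 65
v_rel×d = (8)·(-3) − (-1)·(2) = -22
since m = R²·65 − (-22)²:  R² = (484 + 101) / 65 = 9
R = √9 = 3  ⇒  r_B = 3 − 2 = 1

rB=1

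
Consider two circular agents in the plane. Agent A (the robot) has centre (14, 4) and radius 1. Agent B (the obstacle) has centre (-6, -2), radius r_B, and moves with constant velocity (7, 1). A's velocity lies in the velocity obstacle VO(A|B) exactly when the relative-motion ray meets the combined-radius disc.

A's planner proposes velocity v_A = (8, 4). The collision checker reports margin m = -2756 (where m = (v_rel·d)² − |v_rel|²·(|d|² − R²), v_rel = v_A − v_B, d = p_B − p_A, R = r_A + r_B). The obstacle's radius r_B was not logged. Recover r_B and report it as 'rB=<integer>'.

m = -2756
d = (-20, -6);  v_rel = (1, 3),  |v_rel|² = 10
v_rel×d = (1)·(-6) − (3)·(-20) = 54
since m = R²·10 − 54²:  R² = (2916 + -2756) / 10 = 16
R = √16 = 4  ⇒  r_B = 4 − 1 = 3

rB=3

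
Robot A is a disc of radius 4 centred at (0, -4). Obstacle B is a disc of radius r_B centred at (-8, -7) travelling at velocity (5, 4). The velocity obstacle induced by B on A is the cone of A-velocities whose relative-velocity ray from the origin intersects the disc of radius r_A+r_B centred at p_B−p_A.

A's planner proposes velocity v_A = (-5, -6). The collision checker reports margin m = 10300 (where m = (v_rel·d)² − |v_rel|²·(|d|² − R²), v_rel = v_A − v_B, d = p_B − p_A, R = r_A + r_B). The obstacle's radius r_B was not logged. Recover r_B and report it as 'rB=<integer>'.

m = 10300
d = (-8, -3);  v_rel = (-10, -10),  |v_rel|² = 200
v_rel×d = (-10)·(-3) − (-10)·(-8) = -50
since m = R²·200 − (-50)²:  R² = (2500 + 10300) / 200 = 64
R = √64 = 8  ⇒  r_B = 8 − 4 = 4

rB=4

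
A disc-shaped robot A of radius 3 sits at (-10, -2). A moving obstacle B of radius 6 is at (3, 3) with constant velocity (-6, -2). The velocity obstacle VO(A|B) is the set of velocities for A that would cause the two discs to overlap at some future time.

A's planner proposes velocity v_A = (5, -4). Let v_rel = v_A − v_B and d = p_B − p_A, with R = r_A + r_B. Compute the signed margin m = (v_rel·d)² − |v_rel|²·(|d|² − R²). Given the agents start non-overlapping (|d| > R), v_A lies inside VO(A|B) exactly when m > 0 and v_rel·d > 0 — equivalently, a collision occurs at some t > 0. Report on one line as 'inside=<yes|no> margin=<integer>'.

d = (13, 5),  |d|² = 194;  R = 3+6 = 9,  c = 194−9² = 113
v_rel = (11, -2),  |v_rel|² = 125;  v_rel·d = (11)·(13) + (-2)·(5) = 133
125·t² − 266·t + 113 = 0  ⇒  m = 133² − 125·113 = 3564
m = 3564 > 0,  v_rel·d = 133 > 0  ⇒  inside

inside=yes margin=3564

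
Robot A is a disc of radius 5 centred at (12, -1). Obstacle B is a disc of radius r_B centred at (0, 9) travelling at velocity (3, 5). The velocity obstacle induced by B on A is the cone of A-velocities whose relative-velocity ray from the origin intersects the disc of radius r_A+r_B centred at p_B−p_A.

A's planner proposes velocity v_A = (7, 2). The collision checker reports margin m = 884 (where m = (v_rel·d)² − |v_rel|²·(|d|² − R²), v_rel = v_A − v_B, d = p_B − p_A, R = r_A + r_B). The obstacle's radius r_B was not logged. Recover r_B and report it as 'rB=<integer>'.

m = 884
d = (-12, 10);  v_rel = (4, -3),  |v_rel|² = 25
v_rel×d = (4)·(10) − (-3)·(-12) = 4
since m = R²·25 − 4²:  R² = (16 + 884) / 25 = 36
R = √36 = 6  ⇒  r_B = 6 − 5 = 1

rB=1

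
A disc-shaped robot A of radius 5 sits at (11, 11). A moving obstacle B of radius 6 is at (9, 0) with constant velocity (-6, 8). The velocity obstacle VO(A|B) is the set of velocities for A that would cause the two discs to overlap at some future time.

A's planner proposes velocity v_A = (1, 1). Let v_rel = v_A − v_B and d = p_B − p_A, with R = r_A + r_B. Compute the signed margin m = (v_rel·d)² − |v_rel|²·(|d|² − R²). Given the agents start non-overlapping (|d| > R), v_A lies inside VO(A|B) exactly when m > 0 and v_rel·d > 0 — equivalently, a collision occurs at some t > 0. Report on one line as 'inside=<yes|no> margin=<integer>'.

d = (-2, -11),  |d|² = 125;  R = 5+6 = 11,  c = 125−11² = 4
v_rel = (7, -7),  |v_rel|² = 98;  v_rel·d = (7)·(-2) + (-7)·(-11) = 63
98·t² − 126·t + 4 = 0  ⇒  m = 63² − 98·4 = 3577
m = 3577 > 0,  v_rel·d = 63 > 0  ⇒  inside

inside=yes margin=3577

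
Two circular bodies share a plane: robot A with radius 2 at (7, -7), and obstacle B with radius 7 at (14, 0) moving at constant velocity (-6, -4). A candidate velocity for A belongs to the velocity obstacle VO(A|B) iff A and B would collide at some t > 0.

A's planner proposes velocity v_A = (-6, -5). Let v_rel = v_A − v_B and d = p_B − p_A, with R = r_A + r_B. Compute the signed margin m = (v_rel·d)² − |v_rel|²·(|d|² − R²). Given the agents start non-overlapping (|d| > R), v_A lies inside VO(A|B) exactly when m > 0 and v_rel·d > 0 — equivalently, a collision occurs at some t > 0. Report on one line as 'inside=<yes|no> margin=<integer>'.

d = (7, 7),  |d|² = 98;  R = 2+7 = 9,  c = 98−9² = 17
v_rel = (0, -1),  |v_rel|² = 1;  v_rel·d = (0)·(7) + (-1)·(7) = -7
1·t² + 14·t + 17 = 0  ⇒  m = (-7)² − 1·17 = 32
m = 32 > 0,  v_rel·d = -7 < 0  ⇒  outside

inside=no margin=32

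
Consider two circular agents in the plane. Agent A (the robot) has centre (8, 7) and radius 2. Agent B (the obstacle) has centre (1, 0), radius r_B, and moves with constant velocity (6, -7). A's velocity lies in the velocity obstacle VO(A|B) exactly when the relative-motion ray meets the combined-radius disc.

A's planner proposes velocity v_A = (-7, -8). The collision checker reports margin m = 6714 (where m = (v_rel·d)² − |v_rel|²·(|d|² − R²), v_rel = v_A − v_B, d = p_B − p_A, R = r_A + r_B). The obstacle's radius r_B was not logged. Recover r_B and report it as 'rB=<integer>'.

m = 6714
d = (-7, -7);  v_rel = (-13, -1),  |v_rel|² = 170
v_rel×d = (-13)·(-7) − (-1)·(-7) = 84
since m = R²·170 − 84²:  R² = (7056 + 6714) / 170 = 81
R = √81 = 9  ⇒  r_B = 9 − 2 = 7

rB=7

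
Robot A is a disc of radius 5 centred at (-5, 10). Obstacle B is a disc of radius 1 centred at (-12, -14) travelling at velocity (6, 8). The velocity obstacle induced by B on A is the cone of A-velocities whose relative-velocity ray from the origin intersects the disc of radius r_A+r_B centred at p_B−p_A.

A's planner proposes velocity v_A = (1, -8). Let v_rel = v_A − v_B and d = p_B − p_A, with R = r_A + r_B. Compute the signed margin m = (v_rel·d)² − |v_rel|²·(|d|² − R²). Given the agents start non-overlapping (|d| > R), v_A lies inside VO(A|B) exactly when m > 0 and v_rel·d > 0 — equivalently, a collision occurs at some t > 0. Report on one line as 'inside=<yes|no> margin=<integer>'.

d = (-7, -24),  |d|² = 625;  R = 5+1 = 6,  c = 625−6² = 589
v_rel = (-5, -16),  |v_rel|² = 281;  v_rel·d = (-5)·(-7) + (-16)·(-24) = 419
281·t² − 838·t + 589 = 0  ⇒  m = 419² − 281·589 = 10052
m = 10052 > 0,  v_rel·d = 419 > 0  ⇒  inside

inside=yes margin=10052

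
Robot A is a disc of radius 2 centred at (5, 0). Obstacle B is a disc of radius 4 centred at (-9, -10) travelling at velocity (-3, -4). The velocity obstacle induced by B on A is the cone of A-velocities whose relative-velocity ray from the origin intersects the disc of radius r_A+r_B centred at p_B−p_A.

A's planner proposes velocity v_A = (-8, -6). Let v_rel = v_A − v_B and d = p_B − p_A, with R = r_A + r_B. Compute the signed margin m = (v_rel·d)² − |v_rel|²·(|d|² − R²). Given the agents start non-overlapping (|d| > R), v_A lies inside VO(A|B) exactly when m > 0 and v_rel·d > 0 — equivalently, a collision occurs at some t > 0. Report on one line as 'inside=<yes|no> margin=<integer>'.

d = (-14, -10),  |d|² = 296;  R = 2+4 = 6,  c = 296−6² = 260
v_rel = (-5, -2),  |v_rel|² = 29;  v_rel·d = (-5)·(-14) + (-2)·(-10) = 90
29·t² − 180·t + 260 = 0  ⇒  m = 90² − 29·260 = 560
m = 560 > 0,  v_rel·d = 90 > 0  ⇒  inside

inside=yes margin=560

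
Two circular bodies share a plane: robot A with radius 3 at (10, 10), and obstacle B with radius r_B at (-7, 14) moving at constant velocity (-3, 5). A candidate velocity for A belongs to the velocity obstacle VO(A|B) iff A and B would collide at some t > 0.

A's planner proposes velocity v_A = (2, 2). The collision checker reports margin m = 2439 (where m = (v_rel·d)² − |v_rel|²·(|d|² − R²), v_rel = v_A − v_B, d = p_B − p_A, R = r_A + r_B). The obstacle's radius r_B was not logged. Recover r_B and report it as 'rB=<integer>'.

m = 2439
d = (-17, 4);  v_rel = (5, -3),  |v_rel|² = 34
v_rel×d = (5)·(4) − (-3)·(-17) = -31
since m = R²·34 − (-31)²:  R² = (961 + 2439) / 34 = 100
R = √100 = 10  ⇒  r_B = 10 − 3 = 7

rB=7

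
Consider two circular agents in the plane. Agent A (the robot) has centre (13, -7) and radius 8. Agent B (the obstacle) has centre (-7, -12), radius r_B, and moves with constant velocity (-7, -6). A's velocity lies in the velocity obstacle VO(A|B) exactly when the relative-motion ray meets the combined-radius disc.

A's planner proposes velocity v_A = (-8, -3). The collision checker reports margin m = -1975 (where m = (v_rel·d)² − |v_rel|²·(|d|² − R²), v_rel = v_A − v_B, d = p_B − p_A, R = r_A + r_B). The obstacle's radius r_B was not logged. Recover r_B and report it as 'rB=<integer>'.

m = -1975
d = (-20, -5);  v_rel = (-1, 3),  |v_rel|² = 10
v_rel×d = (-1)·(-5) − (3)·(-20) = 65
since m = R²·10 − 65²:  R² = (4225 + -1975) / 10 = 225
R = √225 = 15  ⇒  r_B = 15 − 8 = 7

rB=7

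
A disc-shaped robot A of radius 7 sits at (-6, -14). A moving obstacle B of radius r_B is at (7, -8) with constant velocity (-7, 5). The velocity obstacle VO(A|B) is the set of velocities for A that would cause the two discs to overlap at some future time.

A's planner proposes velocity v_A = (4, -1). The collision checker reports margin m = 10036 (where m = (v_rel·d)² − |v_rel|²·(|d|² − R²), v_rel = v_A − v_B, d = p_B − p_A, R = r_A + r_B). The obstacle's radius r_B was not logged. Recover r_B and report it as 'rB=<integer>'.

m = 10036
d = (13, 6);  v_rel = (11, -6),  |v_rel|² = 157
v_rel×d = (11)·(6) − (-6)·(13) = 144
since m = R²·157 − 144²:  R² = (20736 + 10036) / 157 = 196
R = √196 = 14  ⇒  r_B = 14 − 7 = 7

rB=7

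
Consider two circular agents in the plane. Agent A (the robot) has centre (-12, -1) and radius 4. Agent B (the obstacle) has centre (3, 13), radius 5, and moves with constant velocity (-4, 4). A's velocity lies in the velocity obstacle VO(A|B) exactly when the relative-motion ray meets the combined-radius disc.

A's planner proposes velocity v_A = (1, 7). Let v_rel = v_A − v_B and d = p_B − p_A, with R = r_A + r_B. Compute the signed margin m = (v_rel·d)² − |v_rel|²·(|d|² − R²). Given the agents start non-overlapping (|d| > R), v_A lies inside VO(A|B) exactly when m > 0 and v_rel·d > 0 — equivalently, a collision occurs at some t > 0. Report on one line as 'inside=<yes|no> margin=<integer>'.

d = (15, 14),  |d|² = 421;  R = 4+5 = 9,  c = 421−9² = 340
v_rel = (5, 3),  |v_rel|² = 34;  v_rel·d = (5)·(15) + (3)·(14) = 117
34·t² − 234·t + 340 = 0  ⇒  m = 117² − 34·340 = 2129
m = 2129 > 0,  v_rel·d = 117 > 0  ⇒  inside

inside=yes margin=2129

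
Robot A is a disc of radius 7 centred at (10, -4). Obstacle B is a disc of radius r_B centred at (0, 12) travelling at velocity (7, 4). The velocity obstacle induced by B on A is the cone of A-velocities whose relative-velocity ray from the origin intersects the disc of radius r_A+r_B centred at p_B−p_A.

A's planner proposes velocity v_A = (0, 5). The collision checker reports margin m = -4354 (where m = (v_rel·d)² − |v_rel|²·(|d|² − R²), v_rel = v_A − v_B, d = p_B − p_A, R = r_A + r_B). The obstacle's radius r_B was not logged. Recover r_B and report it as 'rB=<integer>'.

m = -4354
d = (-10, 16);  v_rel = (-7, 1),  |v_rel|² = 50
v_rel×d = (-7)·(16) − (1)·(-10) = -102
since m = R²·50 − (-102)²:  R² = (10404 + -4354) / 50 = 121
R = √121 = 11  ⇒  r_B = 11 − 7 = 4

rB=4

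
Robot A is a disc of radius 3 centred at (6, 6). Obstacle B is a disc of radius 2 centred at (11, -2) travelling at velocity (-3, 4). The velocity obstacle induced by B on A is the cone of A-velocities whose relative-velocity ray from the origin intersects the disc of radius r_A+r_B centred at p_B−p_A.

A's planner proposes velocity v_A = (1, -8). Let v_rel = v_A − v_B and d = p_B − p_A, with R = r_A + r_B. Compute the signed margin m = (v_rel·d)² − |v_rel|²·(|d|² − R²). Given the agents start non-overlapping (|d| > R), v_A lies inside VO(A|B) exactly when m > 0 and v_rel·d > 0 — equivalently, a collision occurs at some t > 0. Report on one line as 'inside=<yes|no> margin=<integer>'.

d = (5, -8),  |d|² = 89;  R = 3+2 = 5,  c = 89−5² = 64
v_rel = (4, -12),  |v_rel|² = 160;  v_rel·d = (4)·(5) + (-12)·(-8) = 116
160·t² − 232·t + 64 = 0  ⇒  m = 116² − 160·64 = 3216
m = 3216 > 0,  v_rel·d = 116 > 0  ⇒  inside

inside=yes margin=3216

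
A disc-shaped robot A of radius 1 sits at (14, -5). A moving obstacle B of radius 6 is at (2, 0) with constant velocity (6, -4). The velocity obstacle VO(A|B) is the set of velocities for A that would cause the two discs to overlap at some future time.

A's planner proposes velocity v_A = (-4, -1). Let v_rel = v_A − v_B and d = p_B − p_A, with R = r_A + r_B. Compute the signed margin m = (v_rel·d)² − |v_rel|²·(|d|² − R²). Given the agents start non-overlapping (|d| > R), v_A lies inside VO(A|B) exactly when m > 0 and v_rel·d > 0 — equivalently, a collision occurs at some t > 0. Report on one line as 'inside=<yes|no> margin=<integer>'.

d = (-12, 5),  |d|² = 169;  R = 1+6 = 7,  c = 169−7² = 120
v_rel = (-10, 3),  |v_rel|² = 109;  v_rel·d = (-10)·(-12) + (3)·(5) = 135
109·t² − 270·t + 120 = 0  ⇒  m = 135² − 109·120 = 5145
m = 5145 > 0,  v_rel·d = 135 > 0  ⇒  inside

inside=yes margin=5145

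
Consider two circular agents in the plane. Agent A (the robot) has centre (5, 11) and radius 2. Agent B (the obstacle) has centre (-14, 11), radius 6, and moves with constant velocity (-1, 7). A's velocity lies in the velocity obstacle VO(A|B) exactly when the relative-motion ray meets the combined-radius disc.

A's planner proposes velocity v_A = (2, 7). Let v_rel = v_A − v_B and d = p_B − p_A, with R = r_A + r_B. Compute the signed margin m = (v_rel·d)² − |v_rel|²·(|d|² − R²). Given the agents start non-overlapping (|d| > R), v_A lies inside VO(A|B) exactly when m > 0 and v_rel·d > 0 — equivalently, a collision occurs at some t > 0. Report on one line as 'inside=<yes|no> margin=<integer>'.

d = (-19, 0),  |d|² = 361;  R = 2+6 = 8,  c = 361−8² = 297
v_rel = (3, 0),  |v_rel|² = 9;  v_rel·d = (3)·(-19) + (0)·(0) = -57
9·t² + 114·t + 297 = 0  ⇒  m = (-57)² − 9·297 = 576
m = 576 > 0,  v_rel·d = -57 < 0  ⇒  outside

inside=no margin=576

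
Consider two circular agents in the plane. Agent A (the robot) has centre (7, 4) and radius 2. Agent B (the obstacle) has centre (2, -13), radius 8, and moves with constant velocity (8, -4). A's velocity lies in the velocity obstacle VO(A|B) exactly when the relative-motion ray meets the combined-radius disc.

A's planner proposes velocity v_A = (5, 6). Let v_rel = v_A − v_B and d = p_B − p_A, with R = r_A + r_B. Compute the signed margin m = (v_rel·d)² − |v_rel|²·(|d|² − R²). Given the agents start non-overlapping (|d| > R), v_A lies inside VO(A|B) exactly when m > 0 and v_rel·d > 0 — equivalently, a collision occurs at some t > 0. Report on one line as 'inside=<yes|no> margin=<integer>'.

d = (-5, -17),  |d|² = 314;  R = 2+8 = 10,  c = 314−10² = 214
v_rel = (-3, 10),  |v_rel|² = 109;  v_rel·d = (-3)·(-5) + (10)·(-17) = -155
109·t² + 310·t + 214 = 0  ⇒  m = (-155)² − 109·214 = 699
m = 699 > 0,  v_rel·d = -155 < 0  ⇒  outside

inside=no margin=699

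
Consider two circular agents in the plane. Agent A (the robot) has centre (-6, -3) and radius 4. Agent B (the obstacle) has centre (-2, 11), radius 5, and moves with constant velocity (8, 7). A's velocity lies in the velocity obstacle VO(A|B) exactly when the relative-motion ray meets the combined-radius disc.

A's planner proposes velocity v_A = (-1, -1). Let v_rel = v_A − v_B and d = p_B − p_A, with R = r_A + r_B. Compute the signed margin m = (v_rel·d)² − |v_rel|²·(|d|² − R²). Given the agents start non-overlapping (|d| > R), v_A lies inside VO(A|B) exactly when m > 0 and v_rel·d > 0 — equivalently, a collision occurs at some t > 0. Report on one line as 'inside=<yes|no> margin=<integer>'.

d = (4, 14),  |d|² = 212;  R = 4+5 = 9,  c = 212−9² = 131
v_rel = (-9, -8),  |v_rel|² = 145;  v_rel·d = (-9)·(4) + (-8)·(14) = -148
145·t² + 296·t + 131 = 0  ⇒  m = (-148)² − 145·131 = 2909
m = 2909 > 0,  v_rel·d = -148 < 0  ⇒  outside

inside=no margin=2909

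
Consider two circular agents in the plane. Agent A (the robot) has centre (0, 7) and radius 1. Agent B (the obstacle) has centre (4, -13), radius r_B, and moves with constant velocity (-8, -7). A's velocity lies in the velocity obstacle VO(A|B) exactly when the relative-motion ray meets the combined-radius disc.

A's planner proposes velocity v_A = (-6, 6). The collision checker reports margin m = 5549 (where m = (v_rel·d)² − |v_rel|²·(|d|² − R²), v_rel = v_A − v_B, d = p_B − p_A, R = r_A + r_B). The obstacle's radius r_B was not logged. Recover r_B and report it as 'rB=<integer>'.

m = 5549
d = (4, -20);  v_rel = (2, 13),  |v_rel|² = 173
v_rel×d = (2)·(-20) − (13)·(4) = -92
since m = R²·173 − (-92)²:  R² = (8464 + 5549) / 173 = 81
R = √81 = 9  ⇒  r_B = 9 − 1 = 8

rB=8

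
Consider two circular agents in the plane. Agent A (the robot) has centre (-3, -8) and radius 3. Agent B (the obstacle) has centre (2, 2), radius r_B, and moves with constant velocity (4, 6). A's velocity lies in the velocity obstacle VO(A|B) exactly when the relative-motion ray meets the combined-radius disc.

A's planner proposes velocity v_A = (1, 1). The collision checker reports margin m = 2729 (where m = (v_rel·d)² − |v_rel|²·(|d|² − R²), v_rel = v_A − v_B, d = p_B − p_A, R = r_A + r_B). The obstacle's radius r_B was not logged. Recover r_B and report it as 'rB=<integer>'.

m = 2729
d = (5, 10);  v_rel = (-3, -5),  |v_rel|² = 34
v_rel×d = (-3)·(10) − (-5)·(5) = -5
since m = R²·34 − (-5)²:  R² = (25 + 2729) / 34 = 81
R = √81 = 9  ⇒  r_B = 9 − 3 = 6

rB=6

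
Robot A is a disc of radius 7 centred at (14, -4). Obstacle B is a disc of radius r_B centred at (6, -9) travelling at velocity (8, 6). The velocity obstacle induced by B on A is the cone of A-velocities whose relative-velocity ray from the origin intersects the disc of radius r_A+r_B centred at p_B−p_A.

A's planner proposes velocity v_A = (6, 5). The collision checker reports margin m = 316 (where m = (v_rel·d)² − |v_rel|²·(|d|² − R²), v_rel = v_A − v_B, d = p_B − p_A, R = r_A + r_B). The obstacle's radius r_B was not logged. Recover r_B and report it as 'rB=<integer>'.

m = 316
d = (-8, -5);  v_rel = (-2, -1),  |v_rel|² = 5
v_rel×d = (-2)·(-5) − (-1)·(-8) = 2
since m = R²·5 − 2²:  R² = (4 + 316) / 5 = 64
R = √64 = 8  ⇒  r_B = 8 − 7 = 1

rB=1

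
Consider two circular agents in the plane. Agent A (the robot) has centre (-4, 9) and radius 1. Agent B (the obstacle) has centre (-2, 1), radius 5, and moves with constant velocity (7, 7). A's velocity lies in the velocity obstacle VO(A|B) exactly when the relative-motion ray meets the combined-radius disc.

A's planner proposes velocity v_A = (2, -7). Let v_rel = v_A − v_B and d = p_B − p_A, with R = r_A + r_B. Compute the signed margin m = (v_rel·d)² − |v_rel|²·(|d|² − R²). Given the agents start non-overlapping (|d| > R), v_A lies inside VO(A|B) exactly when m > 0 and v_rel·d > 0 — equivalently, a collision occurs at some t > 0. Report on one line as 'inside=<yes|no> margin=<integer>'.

d = (2, -8),  |d|² = 68;  R = 1+5 = 6,  c = 68−6² = 32
v_rel = (-5, -14),  |v_rel|² = 221;  v_rel·d = (-5)·(2) + (-14)·(-8) = 102
221·t² − 204·t + 32 = 0  ⇒  m = 102² − 221·32 = 3332
m = 3332 > 0,  v_rel·d = 102 > 0  ⇒  inside

inside=yes margin=3332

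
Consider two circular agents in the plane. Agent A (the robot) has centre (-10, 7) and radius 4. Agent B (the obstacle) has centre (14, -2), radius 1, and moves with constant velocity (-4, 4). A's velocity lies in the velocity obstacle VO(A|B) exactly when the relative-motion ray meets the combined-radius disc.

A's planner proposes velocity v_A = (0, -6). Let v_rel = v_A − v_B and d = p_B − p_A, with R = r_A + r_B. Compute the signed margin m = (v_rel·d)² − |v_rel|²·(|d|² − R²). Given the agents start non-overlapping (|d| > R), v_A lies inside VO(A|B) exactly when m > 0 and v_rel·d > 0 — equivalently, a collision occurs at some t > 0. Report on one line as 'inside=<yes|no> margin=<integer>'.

d = (24, -9),  |d|² = 657;  R = 4+1 = 5,  c = 657−5² = 632
v_rel = (4, -10),  |v_rel|² = 116;  v_rel·d = (4)·(24) + (-10)·(-9) = 186
116·t² − 372·t + 632 = 0  ⇒  m = 186² − 116·632 = -38716
m = -38716 < 0,  v_rel·d = 186 > 0  ⇒  outside

inside=no margin=-38716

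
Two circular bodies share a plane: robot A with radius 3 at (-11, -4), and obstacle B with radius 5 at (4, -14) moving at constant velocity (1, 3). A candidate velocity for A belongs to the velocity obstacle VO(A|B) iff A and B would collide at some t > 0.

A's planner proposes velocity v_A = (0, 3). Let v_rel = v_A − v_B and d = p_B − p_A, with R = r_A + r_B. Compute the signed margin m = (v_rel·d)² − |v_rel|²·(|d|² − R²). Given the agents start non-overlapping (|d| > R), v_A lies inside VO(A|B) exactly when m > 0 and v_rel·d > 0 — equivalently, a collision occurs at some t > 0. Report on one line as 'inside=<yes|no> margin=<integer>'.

d = (15, -10),  |d|² = 325;  R = 3+5 = 8,  c = 325−8² = 261
v_rel = (-1, 0),  |v_rel|² = 1;  v_rel·d = (-1)·(15) + (0)·(-10) = -15
1·t² + 30·t + 261 = 0  ⇒  m = (-15)² − 1·261 = -36
m = -36 < 0,  v_rel·d = -15 < 0  ⇒  outside

inside=no margin=-36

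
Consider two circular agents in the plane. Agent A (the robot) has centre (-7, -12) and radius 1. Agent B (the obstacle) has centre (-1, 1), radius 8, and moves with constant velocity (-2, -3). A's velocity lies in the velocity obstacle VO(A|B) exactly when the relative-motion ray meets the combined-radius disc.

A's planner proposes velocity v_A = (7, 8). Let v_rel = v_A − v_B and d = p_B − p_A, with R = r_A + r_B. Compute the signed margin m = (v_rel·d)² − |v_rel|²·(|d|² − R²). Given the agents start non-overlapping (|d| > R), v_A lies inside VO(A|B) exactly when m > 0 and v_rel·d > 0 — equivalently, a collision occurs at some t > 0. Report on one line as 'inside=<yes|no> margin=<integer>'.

d = (6, 13),  |d|² = 205;  R = 1+8 = 9,  c = 205−9² = 124
v_rel = (9, 11),  |v_rel|² = 202;  v_rel·d = (9)·(6) + (11)·(13) = 197
202·t² − 394·t + 124 = 0  ⇒  m = 197² − 202·124 = 13761
m = 13761 > 0,  v_rel·d = 197 > 0  ⇒  inside

inside=yes margin=13761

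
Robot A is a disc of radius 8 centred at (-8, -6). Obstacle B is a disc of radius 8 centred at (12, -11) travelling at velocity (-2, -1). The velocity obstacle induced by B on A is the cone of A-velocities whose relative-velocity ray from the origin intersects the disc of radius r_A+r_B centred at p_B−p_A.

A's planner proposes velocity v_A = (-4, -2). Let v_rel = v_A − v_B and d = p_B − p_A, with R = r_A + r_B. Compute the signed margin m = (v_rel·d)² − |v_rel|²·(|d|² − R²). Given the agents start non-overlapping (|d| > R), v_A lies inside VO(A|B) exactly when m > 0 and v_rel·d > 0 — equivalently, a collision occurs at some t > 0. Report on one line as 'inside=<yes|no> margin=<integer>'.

d = (20, -5),  |d|² = 425;  R = 8+8 = 16,  c = 425−16² = 169
v_rel = (-2, -1),  |v_rel|² = 5;  v_rel·d = (-2)·(20) + (-1)·(-5) = -35
5·t² + 70·t + 169 = 0  ⇒  m = (-35)² − 5·169 = 380
m = 380 > 0,  v_rel·d = -35 < 0  ⇒  outside

inside=no margin=380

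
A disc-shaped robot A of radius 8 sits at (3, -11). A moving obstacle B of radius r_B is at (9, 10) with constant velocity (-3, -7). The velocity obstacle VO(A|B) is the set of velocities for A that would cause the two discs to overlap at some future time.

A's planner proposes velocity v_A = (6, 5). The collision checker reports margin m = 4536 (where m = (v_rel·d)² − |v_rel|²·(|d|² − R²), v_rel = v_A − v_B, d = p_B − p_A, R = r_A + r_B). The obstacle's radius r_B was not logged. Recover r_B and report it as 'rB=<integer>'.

m = 4536
d = (6, 21);  v_rel = (9, 12),  |v_rel|² = 225
v_rel×d = (9)·(21) − (12)·(6) = 117
since m = R²·225 − 117²:  R² = (13689 + 4536) / 225 = 81
R = √81 = 9  ⇒  r_B = 9 − 8 = 1

rB=1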